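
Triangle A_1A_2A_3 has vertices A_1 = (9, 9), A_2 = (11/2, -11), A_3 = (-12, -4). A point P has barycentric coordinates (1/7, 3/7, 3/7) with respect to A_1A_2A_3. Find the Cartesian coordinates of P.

P = (1/7)·A_1 + (3/7)·A_2 + (3/7)·A_3.
x-coordinate: (1/7)·9 + (3/7)·(11/2) + (3/7)·(-12) = -3/2.
y-coordinate: (1/7)·9 + (3/7)·(-11) + (3/7)·(-4) = -36/7.

(-3/2, -36/7)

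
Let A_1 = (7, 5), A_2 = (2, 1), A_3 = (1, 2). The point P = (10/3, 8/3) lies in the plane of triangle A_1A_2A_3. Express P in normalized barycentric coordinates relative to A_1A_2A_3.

(1/3, 1/3, 1/3)

Signed area of the reference triangle: [A_1A_2A_3] = ½·(7·(1−2) + 2·(2−5) + 1·(5−1)) = ½·(-7 − 6 + 4) = -9/2.
[PA_2A_3] = ½·((10/3)·(1−2) + 2·(2−(8/3)) + 1·(8/3−1)) = ½·(-10/3 − 4/3 + 5/3) = -3/2, so the A_1-coordinate is (-3/2)/(-9/2) = 1/3.
[A_1PA_3] = ½·(7·(8/3−2) + (10/3)·(2−5) + 1·(5−(8/3))) = ½·(14/3 − 10 + 7/3) = -3/2, so the A_2-coordinate is 1/3.
[A_1A_2P] = ½·(7·(1−(8/3)) + 2·(8/3−5) + (10/3)·(5−1)) = ½·(-35/3 − 14/3 + 40/3) = -3/2, so the A_3-coordinate is 1/3.
Check: 1/3 + 1/3 + 1/3 = 1.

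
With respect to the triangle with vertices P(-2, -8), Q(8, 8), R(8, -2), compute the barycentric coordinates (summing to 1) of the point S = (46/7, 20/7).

(1/7, 4/7, 2/7)

Signed area of the reference triangle: [PQR] = ½·((-2)·(8−(-2)) + 8·(-2−(-8)) + 8·(-8−8)) = ½·(-20 + 48 − 128) = -50.
[SQR] = ½·((46/7)·(8−(-2)) + 8·(-2−(20/7)) + 8·(20/7−8)) = ½·(460/7 − 272/7 − 288/7) = -50/7, so the P-coordinate is (-50/7)/(-50) = 1/7.
[PSR] = ½·((-2)·(20/7−(-2)) + (46/7)·(-2−(-8)) + 8·(-8−(20/7))) = ½·(-68/7 + 276/7 − 608/7) = -200/7, so the Q-coordinate is 4/7.
[PQS] = ½·((-2)·(8−(20/7)) + 8·(20/7−(-8)) + (46/7)·(-8−8)) = ½·(-72/7 + 608/7 − 736/7) = -100/7, so the R-coordinate is 2/7.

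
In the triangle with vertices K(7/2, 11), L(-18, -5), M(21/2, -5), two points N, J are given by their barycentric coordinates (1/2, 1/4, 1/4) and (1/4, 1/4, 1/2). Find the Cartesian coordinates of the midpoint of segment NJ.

Barycentric coordinates of the midpoint are the average: (3/8, 1/4, 3/8).
Converting: (3/8)·K + (1/4)·L + (3/8)·M = (3/4, 1).

(3/4, 1)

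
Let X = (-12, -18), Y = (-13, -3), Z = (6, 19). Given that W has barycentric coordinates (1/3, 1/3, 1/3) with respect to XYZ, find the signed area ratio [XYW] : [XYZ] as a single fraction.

The signed ratio [XYW]/[XYZ] equals the barycentric coordinate of W at vertex Z, which is 1/3.

1/3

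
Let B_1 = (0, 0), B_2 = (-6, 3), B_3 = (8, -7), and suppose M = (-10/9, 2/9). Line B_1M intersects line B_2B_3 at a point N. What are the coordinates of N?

Barycentric coordinates of M with respect to B_1B_2B_3: (5/9, 1/3, 1/9).
On side B_2B_3 the B_1-coordinate is zero; dropping M's B_1-weight 5/9 and renormalizing the remaining 1/3 : 1/9 gives weights 3/4, 1/4 on B_2, B_3.
N = (3/4)·(-6, 3) + (1/4)·(8, -7) = (-5/2, 1/2).

(-5/2, 1/2)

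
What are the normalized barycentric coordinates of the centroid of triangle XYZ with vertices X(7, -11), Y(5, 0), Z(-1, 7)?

The centroid is the average of the vertices, so each weight is 1/3.

(1/3, 1/3, 1/3)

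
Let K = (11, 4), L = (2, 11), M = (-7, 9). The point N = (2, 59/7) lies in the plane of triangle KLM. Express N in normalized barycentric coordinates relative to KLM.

Signed area of the reference triangle: [KLM] = ½·(11·(11−9) + 2·(9−4) + (-7)·(4−11)) = ½·(22 + 10 + 49) = 81/2.
[NLM] = ½·(2·(11−9) + 2·(9−(59/7)) + (-7)·(59/7−11)) = ½·(4 + 8/7 + 18) = 81/7, so the K-coordinate is (81/7)/(81/2) = 2/7.
[KNM] = ½·(11·(59/7−9) + 2·(9−4) + (-7)·(4−(59/7))) = ½·(-44/7 + 10 + 31) = 243/14, so the L-coordinate is 3/7.
[KLN] = ½·(11·(11−(59/7)) + 2·(59/7−4) + 2·(4−11)) = ½·(198/7 + 62/7 − 14) = 81/7, so the M-coordinate is 2/7.
Check: 2/7 + 3/7 + 2/7 = 1.

(2/7, 3/7, 2/7)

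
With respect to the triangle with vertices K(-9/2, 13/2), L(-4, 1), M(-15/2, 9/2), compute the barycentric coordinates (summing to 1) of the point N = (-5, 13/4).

(1/4, 1/2, 1/4)

Signed area of the reference triangle: [KLM] = ½·((-9/2)·(1−(9/2)) + (-4)·(9/2−(13/2)) + (-15/2)·(13/2−1)) = ½·(63/4 + 8 − 165/4) = -35/4.
[NLM] = ½·((-5)·(1−(9/2)) + (-4)·(9/2−(13/4)) + (-15/2)·(13/4−1)) = ½·(35/2 − 5 − 135/8) = -35/16, so the K-coordinate is (-35/16)/(-35/4) = 1/4.
[KNM] = ½·((-9/2)·(13/4−(9/2)) + (-5)·(9/2−(13/2)) + (-15/2)·(13/2−(13/4))) = ½·(45/8 + 10 − 195/8) = -35/8, so the L-coordinate is 1/2.
[KLN] = ½·((-9/2)·(1−(13/4)) + (-4)·(13/4−(13/2)) + (-5)·(13/2−1)) = ½·(81/8 + 13 − 55/2) = -35/16, so the M-coordinate is 1/4.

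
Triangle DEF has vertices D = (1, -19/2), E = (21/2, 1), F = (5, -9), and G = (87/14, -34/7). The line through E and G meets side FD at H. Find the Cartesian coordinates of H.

(3, -37/4)

Barycentric coordinates of G with respect to DEF: (2/7, 3/7, 2/7).
On side FD the E-coordinate is zero; dropping G's E-weight 3/7 and renormalizing the remaining 2/7 : 2/7 gives weights 1/2, 1/2 on F, D.
H = (1/2)·(5, -9) + (1/2)·(1, -19/2) = (3, -37/4).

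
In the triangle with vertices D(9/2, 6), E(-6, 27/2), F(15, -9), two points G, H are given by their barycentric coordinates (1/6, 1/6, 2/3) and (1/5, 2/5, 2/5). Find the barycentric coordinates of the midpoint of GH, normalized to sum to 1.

Since both coordinate triples sum to 1, the midpoint's barycentrics are the componentwise average.
(1/6+1/5)/2 = 11/60; similarly 17/60 and 8/15.

(11/60, 17/60, 8/15)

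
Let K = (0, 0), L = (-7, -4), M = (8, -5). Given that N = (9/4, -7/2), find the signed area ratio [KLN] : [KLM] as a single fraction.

[KLM] = ½·(0·(-4−(-5)) + (-7)·(-5−0) + 8·(0−(-4))) = ½·(0 + 35 + 32) = 67/2.
[KLN] = ½·(0·(-4−(-7/2)) + (-7)·(-7/2−0) + (9/4)·(0−(-4))) = ½·(0 + 49/2 + 9) = 67/4, so the ratio is (67/4)/(67/2) = 1/2.

1/2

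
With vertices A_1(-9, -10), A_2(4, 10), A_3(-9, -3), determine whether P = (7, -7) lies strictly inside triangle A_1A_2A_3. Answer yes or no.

Barycentric coordinates of P: (20/7, 16/13, -281/91).
The three coordinates are positive, positive, negative; a point is interior exactly when all three are positive.

no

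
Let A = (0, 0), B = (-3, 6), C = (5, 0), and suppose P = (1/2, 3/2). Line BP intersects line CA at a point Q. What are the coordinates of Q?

Barycentric coordinates of P with respect to ABC: (1/2, 1/4, 1/4).
On side CA the B-coordinate is zero; dropping P's B-weight 1/4 and renormalizing the remaining 1/4 : 1/2 gives weights 1/3, 2/3 on C, A.
Q = (1/3)·(5, 0) + (2/3)·(0, 0) = (5/3, 0).

(5/3, 0)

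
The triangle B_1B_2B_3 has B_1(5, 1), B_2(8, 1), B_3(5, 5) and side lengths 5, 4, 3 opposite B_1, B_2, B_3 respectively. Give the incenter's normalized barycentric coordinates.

(5/12, 1/3, 1/4)

The incenter has barycentric coordinates proportional to the opposite side lengths: (5 : 4 : 3).
Normalizing by 5+4+3 = 12 gives (5/12, 1/3, 1/4).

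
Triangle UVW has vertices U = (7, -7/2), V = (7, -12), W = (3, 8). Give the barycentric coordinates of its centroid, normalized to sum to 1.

The centroid is the average of the vertices, so each weight is 1/3.

(1/3, 1/3, 1/3)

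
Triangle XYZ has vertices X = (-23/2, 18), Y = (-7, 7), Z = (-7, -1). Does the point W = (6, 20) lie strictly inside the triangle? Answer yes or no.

Barycentric coordinates of W: (-26/9, 683/72, -403/72).
The three coordinates are negative, positive, negative; a point is interior exactly when all three are positive.

no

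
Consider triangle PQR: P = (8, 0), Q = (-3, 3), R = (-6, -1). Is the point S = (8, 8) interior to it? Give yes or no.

no

Barycentric coordinates of S: (29/53, 112/53, -88/53).
The three coordinates are positive, positive, negative; a point is interior exactly when all three are positive.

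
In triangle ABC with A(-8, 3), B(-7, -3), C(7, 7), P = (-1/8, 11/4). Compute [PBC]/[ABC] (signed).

1/8

[ABC] = ½·((-8)·(-3−7) + (-7)·(7−3) + 7·(3−(-3))) = ½·(80 − 28 + 42) = 47.
[PBC] = ½·((-1/8)·(-3−7) + (-7)·(7−(11/4)) + 7·(11/4−(-3))) = ½·(5/4 − 119/4 + 161/4) = 47/8, so the ratio is (47/8)/47 = 1/8.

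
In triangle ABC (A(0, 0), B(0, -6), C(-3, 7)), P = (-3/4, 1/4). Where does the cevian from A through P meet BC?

(-3/2, 1/2)

Barycentric coordinates of P with respect to ABC: (1/2, 1/4, 1/4).
On side BC the A-coordinate is zero; dropping P's A-weight 1/2 and renormalizing the remaining 1/4 : 1/4 gives weights 1/2, 1/2 on B, C.
Q = (1/2)·(0, -6) + (1/2)·(-3, 7) = (-3/2, 1/2).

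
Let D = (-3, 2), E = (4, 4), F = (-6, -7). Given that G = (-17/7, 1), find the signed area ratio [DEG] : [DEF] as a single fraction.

1/7

[DEF] = ½·((-3)·(4−(-7)) + 4·(-7−2) + (-6)·(2−4)) = ½·(-33 − 36 + 12) = -57/2.
[DEG] = ½·((-3)·(4−1) + 4·(1−2) + (-17/7)·(2−4)) = ½·(-9 − 4 + 34/7) = -57/14, so the ratio is (-57/14)/(-57/2) = 1/7.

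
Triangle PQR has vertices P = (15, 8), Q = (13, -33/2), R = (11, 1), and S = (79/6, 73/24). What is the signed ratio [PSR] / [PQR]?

1/12

[PQR] = ½·(15·(-33/2−1) + 13·(1−8) + 11·(8−(-33/2))) = ½·(-525/2 − 91 + 539/2) = -42.
[PSR] = ½·(15·(73/24−1) + (79/6)·(1−8) + 11·(8−(73/24))) = ½·(245/8 − 553/6 + 1309/24) = -7/2, so the ratio is (-7/2)/(-42) = 1/12.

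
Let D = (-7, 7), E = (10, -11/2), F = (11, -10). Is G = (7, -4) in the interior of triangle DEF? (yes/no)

yes

Barycentric coordinates of G: (3/16, 5/8, 3/16).
The three coordinates are positive, positive, positive; a point is interior exactly when all three are positive.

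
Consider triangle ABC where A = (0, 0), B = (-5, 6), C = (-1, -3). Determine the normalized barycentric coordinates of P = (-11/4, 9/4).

(1/4, 1/2, 1/4)

Signed area of the reference triangle: [ABC] = ½·(0·(6−(-3)) + (-5)·(-3−0) + (-1)·(0−6)) = ½·(0 + 15 + 6) = 21/2.
[PBC] = ½·((-11/4)·(6−(-3)) + (-5)·(-3−(9/4)) + (-1)·(9/4−6)) = ½·(-99/4 + 105/4 + 15/4) = 21/8, so the A-coordinate is (21/8)/(21/2) = 1/4.
[APC] = ½·(0·(9/4−(-3)) + (-11/4)·(-3−0) + (-1)·(0−(9/4))) = ½·(0 + 33/4 + 9/4) = 21/4, so the B-coordinate is 1/2.
[ABP] = ½·(0·(6−(9/4)) + (-5)·(9/4−0) + (-11/4)·(0−6)) = ½·(0 − 45/4 + 33/2) = 21/8, so the C-coordinate is 1/4.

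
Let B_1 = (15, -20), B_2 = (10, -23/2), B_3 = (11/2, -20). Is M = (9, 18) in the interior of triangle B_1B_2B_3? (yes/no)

no

Barycentric coordinates of M: (-565/323, 76/17, -556/323).
The three coordinates are negative, positive, negative; a point is interior exactly when all three are positive.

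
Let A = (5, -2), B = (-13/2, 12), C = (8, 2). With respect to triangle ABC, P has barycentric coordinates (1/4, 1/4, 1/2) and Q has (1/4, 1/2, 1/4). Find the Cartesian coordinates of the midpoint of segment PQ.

(29/16, 19/4)

Barycentric coordinates of the midpoint are the average: (1/4, 3/8, 3/8).
Converting: (1/4)·A + (3/8)·B + (3/8)·C = (29/16, 19/4).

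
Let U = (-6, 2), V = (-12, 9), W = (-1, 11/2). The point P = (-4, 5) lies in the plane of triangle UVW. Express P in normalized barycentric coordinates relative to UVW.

Signed area of the reference triangle: [UVW] = ½·((-6)·(9−(11/2)) + (-12)·(11/2−2) + (-1)·(2−9)) = ½·(-21 − 42 + 7) = -28.
[PVW] = ½·((-4)·(9−(11/2)) + (-12)·(11/2−5) + (-1)·(5−9)) = ½·(-14 − 6 + 4) = -8, so the U-coordinate is (-8)/(-28) = 2/7.
[UPW] = ½·((-6)·(5−(11/2)) + (-4)·(11/2−2) + (-1)·(2−5)) = ½·(3 − 14 + 3) = -4, so the V-coordinate is 1/7.
[UVP] = ½·((-6)·(9−5) + (-12)·(5−2) + (-4)·(2−9)) = ½·(-24 − 36 + 28) = -16, so the W-coordinate is 4/7.
Check: 2/7 + 1/7 + 4/7 = 1.

(2/7, 1/7, 4/7)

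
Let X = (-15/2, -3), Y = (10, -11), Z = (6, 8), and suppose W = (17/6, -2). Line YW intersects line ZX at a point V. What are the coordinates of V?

(-3/4, 5/2)

Barycentric coordinates of W with respect to XYZ: (1/3, 1/3, 1/3).
On side ZX the Y-coordinate is zero; dropping W's Y-weight 1/3 and renormalizing the remaining 1/3 : 1/3 gives weights 1/2, 1/2 on Z, X.
V = (1/2)·(6, 8) + (1/2)·(-15/2, -3) = (-3/4, 5/2).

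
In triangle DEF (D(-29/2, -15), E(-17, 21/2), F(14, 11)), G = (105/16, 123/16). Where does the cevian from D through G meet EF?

Barycentric coordinates of G with respect to DEF: (1/8, 1/8, 3/4).
On side EF the D-coordinate is zero; dropping G's D-weight 1/8 and renormalizing the remaining 1/8 : 3/4 gives weights 1/7, 6/7 on E, F.
H = (1/7)·(-17, 21/2) + (6/7)·(14, 11) = (67/7, 153/14).

(67/7, 153/14)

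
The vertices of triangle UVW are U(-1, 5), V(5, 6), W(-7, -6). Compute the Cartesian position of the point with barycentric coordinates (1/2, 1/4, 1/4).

(-1, 5/2)

P = (1/2)·U + (1/4)·V + (1/4)·W.
x-coordinate: (1/2)·(-1) + (1/4)·5 + (1/4)·(-7) = -1.
y-coordinate: (1/2)·5 + (1/4)·6 + (1/4)·(-6) = 5/2.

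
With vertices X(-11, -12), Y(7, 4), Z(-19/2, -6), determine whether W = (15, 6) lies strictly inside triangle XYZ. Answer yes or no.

no

Barycentric coordinates of W: (47/84, 43/28, -23/21).
The three coordinates are positive, positive, negative; a point is interior exactly when all three are positive.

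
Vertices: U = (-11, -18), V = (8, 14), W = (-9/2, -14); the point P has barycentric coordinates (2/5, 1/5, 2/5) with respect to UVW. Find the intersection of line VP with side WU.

Line VP meets WU where the V-coordinate vanishes; zeroing P's V-weight and renormalizing leaves W, U-weights 2/5 : 2/5 → (1/2, 1/2).
So Q = (1/2)·W + (1/2)·U = (-31/4, -16).

(-31/4, -16)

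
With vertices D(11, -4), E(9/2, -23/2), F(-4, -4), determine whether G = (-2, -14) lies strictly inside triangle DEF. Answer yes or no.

Barycentric coordinates of G: (-28/45, 4/3, 13/45).
The three coordinates are negative, positive, positive; a point is interior exactly when all three are positive.

no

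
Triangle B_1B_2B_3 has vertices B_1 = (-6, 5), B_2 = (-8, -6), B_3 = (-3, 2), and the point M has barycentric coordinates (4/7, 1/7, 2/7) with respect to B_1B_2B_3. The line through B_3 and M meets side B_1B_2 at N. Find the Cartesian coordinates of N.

Line B_3M meets B_1B_2 where the B_3-coordinate vanishes; zeroing M's B_3-weight and renormalizing leaves B_1, B_2-weights 4/7 : 1/7 → (4/5, 1/5).
So N = (4/5)·B_1 + (1/5)·B_2 = (-32/5, 14/5).

(-32/5, 14/5)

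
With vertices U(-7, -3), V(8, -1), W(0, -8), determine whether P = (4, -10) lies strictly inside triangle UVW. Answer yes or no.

no

Barycentric coordinates of P: (-44/89, 6/89, 127/89).
The three coordinates are negative, positive, positive; a point is interior exactly when all three are positive.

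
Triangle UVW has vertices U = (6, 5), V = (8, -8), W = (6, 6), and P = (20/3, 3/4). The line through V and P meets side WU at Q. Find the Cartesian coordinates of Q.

Barycentric coordinates of P with respect to UVW: (7/12, 1/3, 1/12).
On side WU the V-coordinate is zero; dropping P's V-weight 1/3 and renormalizing the remaining 1/12 : 7/12 gives weights 1/8, 7/8 on W, U.
Q = (1/8)·(6, 6) + (7/8)·(6, 5) = (6, 41/8).

(6, 41/8)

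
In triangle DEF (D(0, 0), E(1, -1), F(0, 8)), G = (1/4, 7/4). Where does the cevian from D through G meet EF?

Barycentric coordinates of G with respect to DEF: (1/2, 1/4, 1/4).
On side EF the D-coordinate is zero; dropping G's D-weight 1/2 and renormalizing the remaining 1/4 : 1/4 gives weights 1/2, 1/2 on E, F.
H = (1/2)·(1, -1) + (1/2)·(0, 8) = (1/2, 7/2).

(1/2, 7/2)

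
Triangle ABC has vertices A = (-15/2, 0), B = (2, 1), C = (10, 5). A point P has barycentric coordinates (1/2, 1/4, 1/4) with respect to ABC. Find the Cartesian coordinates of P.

P = (1/2)·A + (1/4)·B + (1/4)·C.
x-coordinate: (1/2)·(-15/2) + (1/4)·2 + (1/4)·10 = -3/4.
y-coordinate: (1/2)·0 + (1/4)·1 + (1/4)·5 = 3/2.

(-3/4, 3/2)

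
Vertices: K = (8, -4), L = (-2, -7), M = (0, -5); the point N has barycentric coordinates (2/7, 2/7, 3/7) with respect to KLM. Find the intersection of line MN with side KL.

Line MN meets KL where the M-coordinate vanishes; zeroing N's M-weight and renormalizing leaves K, L-weights 2/7 : 2/7 → (1/2, 1/2).
So J = (1/2)·K + (1/2)·L = (3, -11/2).

(3, -11/2)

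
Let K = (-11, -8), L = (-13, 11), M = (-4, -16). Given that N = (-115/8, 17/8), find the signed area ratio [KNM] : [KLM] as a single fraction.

[KLM] = ½·((-11)·(11−(-16)) + (-13)·(-16−(-8)) + (-4)·(-8−11)) = ½·(-297 + 104 + 76) = -117/2.
[KNM] = ½·((-11)·(17/8−(-16)) + (-115/8)·(-16−(-8)) + (-4)·(-8−(17/8))) = ½·(-1595/8 + 115 + 81/2) = -351/16, so the ratio is (-351/16)/(-117/2) = 3/8.

3/8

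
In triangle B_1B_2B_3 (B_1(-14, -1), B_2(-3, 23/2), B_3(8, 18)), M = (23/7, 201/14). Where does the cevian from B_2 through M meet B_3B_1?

(13/3, 89/6)

Barycentric coordinates of M with respect to B_1B_2B_3: (1/7, 1/7, 5/7).
On side B_3B_1 the B_2-coordinate is zero; dropping M's B_2-weight 1/7 and renormalizing the remaining 5/7 : 1/7 gives weights 5/6, 1/6 on B_3, B_1.
N = (5/6)·(8, 18) + (1/6)·(-14, -1) = (13/3, 89/6).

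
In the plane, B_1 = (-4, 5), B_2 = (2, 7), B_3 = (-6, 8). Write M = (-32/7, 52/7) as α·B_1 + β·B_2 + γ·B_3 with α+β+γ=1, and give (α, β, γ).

Signed area of the reference triangle: [B_1B_2B_3] = ½·((-4)·(7−8) + 2·(8−5) + (-6)·(5−7)) = ½·(4 + 6 + 12) = 11.
[MB_2B_3] = ½·((-32/7)·(7−8) + 2·(8−(52/7)) + (-6)·(52/7−7)) = ½·(32/7 + 8/7 − 18/7) = 11/7, so the B_1-coordinate is (11/7)/11 = 1/7.
[B_1MB_3] = ½·((-4)·(52/7−8) + (-32/7)·(8−5) + (-6)·(5−(52/7))) = ½·(16/7 − 96/7 + 102/7) = 11/7, so the B_2-coordinate is 1/7.
[B_1B_2M] = ½·((-4)·(7−(52/7)) + 2·(52/7−5) + (-32/7)·(5−7)) = ½·(12/7 + 34/7 + 64/7) = 55/7, so the B_3-coordinate is 5/7.

(1/7, 1/7, 5/7)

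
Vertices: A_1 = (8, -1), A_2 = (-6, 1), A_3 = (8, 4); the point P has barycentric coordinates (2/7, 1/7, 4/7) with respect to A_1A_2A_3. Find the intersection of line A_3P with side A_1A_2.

(10/3, -1/3)

Line A_3P meets A_1A_2 where the A_3-coordinate vanishes; zeroing P's A_3-weight and renormalizing leaves A_1, A_2-weights 2/7 : 1/7 → (2/3, 1/3).
So Q = (2/3)·A_1 + (1/3)·A_2 = (10/3, -1/3).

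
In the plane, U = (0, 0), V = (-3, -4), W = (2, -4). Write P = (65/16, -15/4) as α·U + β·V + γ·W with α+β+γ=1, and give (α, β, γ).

(1/16, -7/16, 11/8)

Signed area of the reference triangle: [UVW] = ½·(0·(-4−(-4)) + (-3)·(-4−0) + 2·(0−(-4))) = ½·(0 + 12 + 8) = 10.
[PVW] = ½·((65/16)·(-4−(-4)) + (-3)·(-4−(-15/4)) + 2·(-15/4−(-4))) = ½·(0 + 3/4 + 1/2) = 5/8, so the U-coordinate is (5/8)/10 = 1/16.
[UPW] = ½·(0·(-15/4−(-4)) + (65/16)·(-4−0) + 2·(0−(-15/4))) = ½·(0 − 65/4 + 15/2) = -35/8, so the V-coordinate is -7/16.
[UVP] = ½·(0·(-4−(-15/4)) + (-3)·(-15/4−0) + (65/16)·(0−(-4))) = ½·(0 + 45/4 + 65/4) = 55/4, so the W-coordinate is 11/8.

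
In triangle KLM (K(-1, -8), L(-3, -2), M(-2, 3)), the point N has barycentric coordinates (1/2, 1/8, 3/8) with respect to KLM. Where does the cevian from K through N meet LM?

Line KN meets LM where the K-coordinate vanishes; zeroing N's K-weight and renormalizing leaves L, M-weights 1/8 : 3/8 → (1/4, 3/4).
So J = (1/4)·L + (3/4)·M = (-9/4, 7/4).

(-9/4, 7/4)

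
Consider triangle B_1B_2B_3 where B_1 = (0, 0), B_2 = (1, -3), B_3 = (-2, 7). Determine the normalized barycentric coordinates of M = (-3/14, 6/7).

Signed area of the reference triangle: [B_1B_2B_3] = ½·(0·(-3−7) + 1·(7−0) + (-2)·(0−(-3))) = ½·(0 + 7 − 6) = 1/2.
[MB_2B_3] = ½·((-3/14)·(-3−7) + 1·(7−(6/7)) + (-2)·(6/7−(-3))) = ½·(15/7 + 43/7 − 54/7) = 2/7, so the B_1-coordinate is (2/7)/(1/2) = 4/7.
[B_1MB_3] = ½·(0·(6/7−7) + (-3/14)·(7−0) + (-2)·(0−(6/7))) = ½·(0 − 3/2 + 12/7) = 3/28, so the B_2-coordinate is 3/14.
[B_1B_2M] = ½·(0·(-3−(6/7)) + 1·(6/7−0) + (-3/14)·(0−(-3))) = ½·(0 + 6/7 − 9/14) = 3/28, so the B_3-coordinate is 3/14.

(4/7, 3/14, 3/14)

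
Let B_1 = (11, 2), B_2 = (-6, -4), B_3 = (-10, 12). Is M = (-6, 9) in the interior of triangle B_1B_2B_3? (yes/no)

yes

Barycentric coordinates of M: (13/74, 23/296, 221/296).
The three coordinates are positive, positive, positive; a point is interior exactly when all three are positive.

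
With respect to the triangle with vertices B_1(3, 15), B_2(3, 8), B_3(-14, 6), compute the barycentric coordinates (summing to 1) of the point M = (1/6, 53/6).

(1/6, 2/3, 1/6)

Signed area of the reference triangle: [B_1B_2B_3] = ½·(3·(8−6) + 3·(6−15) + (-14)·(15−8)) = ½·(6 − 27 − 98) = -119/2.
[MB_2B_3] = ½·((1/6)·(8−6) + 3·(6−(53/6)) + (-14)·(53/6−8)) = ½·(1/3 − 17/2 − 35/3) = -119/12, so the B_1-coordinate is (-119/12)/(-119/2) = 1/6.
[B_1MB_3] = ½·(3·(53/6−6) + (1/6)·(6−15) + (-14)·(15−(53/6))) = ½·(17/2 − 3/2 − 259/3) = -119/3, so the B_2-coordinate is 2/3.
[B_1B_2M] = ½·(3·(8−(53/6)) + 3·(53/6−15) + (1/6)·(15−8)) = ½·(-5/2 − 37/2 + 7/6) = -119/12, so the B_3-coordinate is 1/6.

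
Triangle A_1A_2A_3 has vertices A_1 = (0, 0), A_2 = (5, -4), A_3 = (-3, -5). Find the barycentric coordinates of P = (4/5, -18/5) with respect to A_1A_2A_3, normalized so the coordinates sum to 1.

(1/5, 2/5, 2/5)

Signed area of the reference triangle: [A_1A_2A_3] = ½·(0·(-4−(-5)) + 5·(-5−0) + (-3)·(0−(-4))) = ½·(0 − 25 − 12) = -37/2.
[PA_2A_3] = ½·((4/5)·(-4−(-5)) + 5·(-5−(-18/5)) + (-3)·(-18/5−(-4))) = ½·(4/5 − 7 − 6/5) = -37/10, so the A_1-coordinate is (-37/10)/(-37/2) = 1/5.
[A_1PA_3] = ½·(0·(-18/5−(-5)) + (4/5)·(-5−0) + (-3)·(0−(-18/5))) = ½·(0 − 4 − 54/5) = -37/5, so the A_2-coordinate is 2/5.
[A_1A_2P] = ½·(0·(-4−(-18/5)) + 5·(-18/5−0) + (4/5)·(0−(-4))) = ½·(0 − 18 + 16/5) = -37/5, so the A_3-coordinate is 2/5.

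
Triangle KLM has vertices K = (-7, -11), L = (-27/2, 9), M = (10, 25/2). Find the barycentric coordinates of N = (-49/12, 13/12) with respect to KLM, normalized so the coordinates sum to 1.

Signed area of the reference triangle: [KLM] = ½·((-7)·(9−(25/2)) + (-27/2)·(25/2−(-11)) + 10·(-11−9)) = ½·(49/2 − 1269/4 − 200) = -1971/8.
[NLM] = ½·((-49/12)·(9−(25/2)) + (-27/2)·(25/2−(13/12)) + 10·(13/12−9)) = ½·(343/24 − 1233/8 − 475/6) = -219/2, so the K-coordinate is (-219/2)/(-1971/8) = 4/9.
[KNM] = ½·((-7)·(13/12−(25/2)) + (-49/12)·(25/2−(-11)) + 10·(-11−(13/12))) = ½·(959/12 − 2303/24 − 725/6) = -1095/16, so the L-coordinate is 5/18.
[KLN] = ½·((-7)·(9−(13/12)) + (-27/2)·(13/12−(-11)) + (-49/12)·(-11−9)) = ½·(-665/12 − 1305/8 + 245/3) = -1095/16, so the M-coordinate is 5/18.
Check: 4/9 + 5/18 + 5/18 = 1.

(4/9, 5/18, 5/18)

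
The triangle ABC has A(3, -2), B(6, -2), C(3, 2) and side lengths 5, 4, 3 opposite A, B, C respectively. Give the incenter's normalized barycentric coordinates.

(5/12, 1/3, 1/4)

The incenter has barycentric coordinates proportional to the opposite side lengths: (5 : 4 : 3).
Normalizing by 5+4+3 = 12 gives (5/12, 1/3, 1/4).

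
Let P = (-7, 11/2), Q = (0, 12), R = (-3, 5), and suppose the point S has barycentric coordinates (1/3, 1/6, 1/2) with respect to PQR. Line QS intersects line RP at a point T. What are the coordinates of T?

Line QS meets RP where the Q-coordinate vanishes; zeroing S's Q-weight and renormalizing leaves R, P-weights 1/2 : 1/3 → (3/5, 2/5).
So T = (3/5)·R + (2/5)·P = (-23/5, 26/5).

(-23/5, 26/5)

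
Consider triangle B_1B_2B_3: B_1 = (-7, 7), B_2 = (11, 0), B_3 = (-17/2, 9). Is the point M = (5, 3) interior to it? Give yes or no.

no

Barycentric coordinates of M: (-3/17, 12/17, 8/17).
The three coordinates are negative, positive, positive; a point is interior exactly when all three are positive.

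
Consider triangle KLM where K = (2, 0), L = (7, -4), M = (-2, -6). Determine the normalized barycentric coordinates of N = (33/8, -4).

(1/8, 5/8, 1/4)

Signed area of the reference triangle: [KLM] = ½·(2·(-4−(-6)) + 7·(-6−0) + (-2)·(0−(-4))) = ½·(4 − 42 − 8) = -23.
[NLM] = ½·((33/8)·(-4−(-6)) + 7·(-6−(-4)) + (-2)·(-4−(-4))) = ½·(33/4 − 14 + 0) = -23/8, so the K-coordinate is (-23/8)/(-23) = 1/8.
[KNM] = ½·(2·(-4−(-6)) + (33/8)·(-6−0) + (-2)·(0−(-4))) = ½·(4 − 99/4 − 8) = -115/8, so the L-coordinate is 5/8.
[KLN] = ½·(2·(-4−(-4)) + 7·(-4−0) + (33/8)·(0−(-4))) = ½·(0 − 28 + 33/2) = -23/4, so the M-coordinate is 1/4.
Check: 1/8 + 5/8 + 1/4 = 1.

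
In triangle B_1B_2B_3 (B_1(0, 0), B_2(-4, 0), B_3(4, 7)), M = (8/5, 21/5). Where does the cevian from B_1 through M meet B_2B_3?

(2, 21/4)

Barycentric coordinates of M with respect to B_1B_2B_3: (1/5, 1/5, 3/5).
On side B_2B_3 the B_1-coordinate is zero; dropping M's B_1-weight 1/5 and renormalizing the remaining 1/5 : 3/5 gives weights 1/4, 3/4 on B_2, B_3.
N = (1/4)·(-4, 0) + (3/4)·(4, 7) = (2, 21/4).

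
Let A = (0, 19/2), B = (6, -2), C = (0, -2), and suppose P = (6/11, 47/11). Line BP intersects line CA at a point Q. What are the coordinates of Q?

(0, 49/10)

Barycentric coordinates of P with respect to ABC: (6/11, 1/11, 4/11).
On side CA the B-coordinate is zero; dropping P's B-weight 1/11 and renormalizing the remaining 4/11 : 6/11 gives weights 2/5, 3/5 on C, A.
Q = (2/5)·(0, -2) + (3/5)·(0, 19/2) = (0, 49/10).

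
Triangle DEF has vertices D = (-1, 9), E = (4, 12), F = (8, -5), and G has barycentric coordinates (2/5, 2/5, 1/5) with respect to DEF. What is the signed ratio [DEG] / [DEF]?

1/5

The signed ratio [DEG]/[DEF] equals the barycentric coordinate of G at vertex F, which is 1/5.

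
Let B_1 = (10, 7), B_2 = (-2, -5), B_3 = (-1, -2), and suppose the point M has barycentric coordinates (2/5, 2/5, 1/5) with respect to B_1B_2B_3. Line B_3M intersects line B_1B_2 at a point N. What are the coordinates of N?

(4, 1)

Line B_3M meets B_1B_2 where the B_3-coordinate vanishes; zeroing M's B_3-weight and renormalizing leaves B_1, B_2-weights 2/5 : 2/5 → (1/2, 1/2).
So N = (1/2)·B_1 + (1/2)·B_2 = (4, 1).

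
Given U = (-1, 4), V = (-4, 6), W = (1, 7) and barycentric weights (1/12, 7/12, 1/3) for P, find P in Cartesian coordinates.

(-25/12, 37/6)

P = (1/12)·U + (7/12)·V + (1/3)·W.
x-coordinate: (1/12)·(-1) + (7/12)·(-4) + (1/3)·1 = -25/12.
y-coordinate: (1/12)·4 + (7/12)·6 + (1/3)·7 = 37/6.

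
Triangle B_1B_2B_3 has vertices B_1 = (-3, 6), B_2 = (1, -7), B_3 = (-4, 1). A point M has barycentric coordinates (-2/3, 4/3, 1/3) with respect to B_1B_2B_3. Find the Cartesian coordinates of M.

M = (-2/3)·B_1 + (4/3)·B_2 + (1/3)·B_3.
x-coordinate: (-2/3)·(-3) + (4/3)·1 + (1/3)·(-4) = 2.
y-coordinate: (-2/3)·6 + (4/3)·(-7) + (1/3)·1 = -13.

(2, -13)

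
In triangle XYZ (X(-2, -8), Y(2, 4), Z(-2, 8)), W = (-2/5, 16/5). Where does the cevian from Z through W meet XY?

(2/3, 0)

Barycentric coordinates of W with respect to XYZ: (1/5, 2/5, 2/5).
On side XY the Z-coordinate is zero; dropping W's Z-weight 2/5 and renormalizing the remaining 1/5 : 2/5 gives weights 1/3, 2/3 on X, Y.
V = (1/3)·(-2, -8) + (2/3)·(2, 4) = (2/3, 0).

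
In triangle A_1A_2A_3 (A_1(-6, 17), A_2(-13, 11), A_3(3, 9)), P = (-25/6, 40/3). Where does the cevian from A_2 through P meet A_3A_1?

Barycentric coordinates of P with respect to A_1A_2A_3: (1/2, 1/6, 1/3).
On side A_3A_1 the A_2-coordinate is zero; dropping P's A_2-weight 1/6 and renormalizing the remaining 1/3 : 1/2 gives weights 2/5, 3/5 on A_3, A_1.
Q = (2/5)·(3, 9) + (3/5)·(-6, 17) = (-12/5, 69/5).

(-12/5, 69/5)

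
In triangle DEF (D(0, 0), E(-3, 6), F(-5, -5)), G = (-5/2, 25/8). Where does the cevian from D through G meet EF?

(-10/3, 25/6)

Barycentric coordinates of G with respect to DEF: (1/4, 5/8, 1/8).
On side EF the D-coordinate is zero; dropping G's D-weight 1/4 and renormalizing the remaining 5/8 : 1/8 gives weights 5/6, 1/6 on E, F.
H = (5/6)·(-3, 6) + (1/6)·(-5, -5) = (-10/3, 25/6).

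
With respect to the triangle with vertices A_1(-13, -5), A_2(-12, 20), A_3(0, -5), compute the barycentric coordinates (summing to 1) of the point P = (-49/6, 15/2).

Signed area of the reference triangle: [A_1A_2A_3] = ½·((-13)·(20−(-5)) + (-12)·(-5−(-5)) + 0·(-5−20)) = ½·(-325 + 0 + 0) = -325/2.
[PA_2A_3] = ½·((-49/6)·(20−(-5)) + (-12)·(-5−(15/2)) + 0·(15/2−20)) = ½·(-1225/6 + 150 + 0) = -325/12, so the A_1-coordinate is (-325/12)/(-325/2) = 1/6.
[A_1PA_3] = ½·((-13)·(15/2−(-5)) + (-49/6)·(-5−(-5)) + 0·(-5−(15/2))) = ½·(-325/2 + 0 + 0) = -325/4, so the A_2-coordinate is 1/2.
[A_1A_2P] = ½·((-13)·(20−(15/2)) + (-12)·(15/2−(-5)) + (-49/6)·(-5−20)) = ½·(-325/2 − 150 + 1225/6) = -325/6, so the A_3-coordinate is 1/3.
Check: 1/6 + 1/2 + 1/3 = 1.

(1/6, 1/2, 1/3)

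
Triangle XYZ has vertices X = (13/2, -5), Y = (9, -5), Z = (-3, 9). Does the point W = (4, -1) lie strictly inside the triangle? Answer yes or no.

yes

Barycentric coordinates of W: (22/35, 3/35, 2/7).
The three coordinates are positive, positive, positive; a point is interior exactly when all three are positive.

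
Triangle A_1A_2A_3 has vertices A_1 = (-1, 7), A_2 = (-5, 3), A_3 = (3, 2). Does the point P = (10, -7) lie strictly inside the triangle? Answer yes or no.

Barycentric coordinates of P: (-65/36, 1/36, 25/9).
The three coordinates are negative, positive, positive; a point is interior exactly when all three are positive.

no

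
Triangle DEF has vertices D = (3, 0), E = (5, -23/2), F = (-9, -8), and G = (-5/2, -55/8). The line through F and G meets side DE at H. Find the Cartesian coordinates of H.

Barycentric coordinates of G with respect to DEF: (1/4, 1/4, 1/2).
On side DE the F-coordinate is zero; dropping G's F-weight 1/2 and renormalizing the remaining 1/4 : 1/4 gives weights 1/2, 1/2 on D, E.
H = (1/2)·(3, 0) + (1/2)·(5, -23/2) = (4, -23/4).

(4, -23/4)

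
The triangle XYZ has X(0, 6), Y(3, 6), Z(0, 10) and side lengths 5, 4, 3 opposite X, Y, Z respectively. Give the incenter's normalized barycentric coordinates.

The incenter has barycentric coordinates proportional to the opposite side lengths: (5 : 4 : 3).
Normalizing by 5+4+3 = 12 gives (5/12, 1/3, 1/4).

(5/12, 1/3, 1/4)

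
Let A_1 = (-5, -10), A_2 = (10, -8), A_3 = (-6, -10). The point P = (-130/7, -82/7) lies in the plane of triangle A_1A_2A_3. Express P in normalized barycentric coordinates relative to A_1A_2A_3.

(8/7, -6/7, 5/7)

Signed area of the reference triangle: [A_1A_2A_3] = ½·((-5)·(-8−(-10)) + 10·(-10−(-10)) + (-6)·(-10−(-8))) = ½·(-10 + 0 + 12) = 1.
[PA_2A_3] = ½·((-130/7)·(-8−(-10)) + 10·(-10−(-82/7)) + (-6)·(-82/7−(-8))) = ½·(-260/7 + 120/7 + 156/7) = 8/7, so the A_1-coordinate is (8/7)/1 = 8/7.
[A_1PA_3] = ½·((-5)·(-82/7−(-10)) + (-130/7)·(-10−(-10)) + (-6)·(-10−(-82/7))) = ½·(60/7 + 0 − 72/7) = -6/7, so the A_2-coordinate is -6/7.
[A_1A_2P] = ½·((-5)·(-8−(-82/7)) + 10·(-82/7−(-10)) + (-130/7)·(-10−(-8))) = ½·(-130/7 − 120/7 + 260/7) = 5/7, so the A_3-coordinate is 5/7.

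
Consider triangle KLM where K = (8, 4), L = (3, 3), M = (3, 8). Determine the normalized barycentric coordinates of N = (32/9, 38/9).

Signed area of the reference triangle: [KLM] = ½·(8·(3−8) + 3·(8−4) + 3·(4−3)) = ½·(-40 + 12 + 3) = -25/2.
[NLM] = ½·((32/9)·(3−8) + 3·(8−(38/9)) + 3·(38/9−3)) = ½·(-160/9 + 34/3 + 11/3) = -25/18, so the K-coordinate is (-25/18)/(-25/2) = 1/9.
[KNM] = ½·(8·(38/9−8) + (32/9)·(8−4) + 3·(4−(38/9))) = ½·(-272/9 + 128/9 − 2/3) = -25/3, so the L-coordinate is 2/3.
[KLN] = ½·(8·(3−(38/9)) + 3·(38/9−4) + (32/9)·(4−3)) = ½·(-88/9 + 2/3 + 32/9) = -25/9, so the M-coordinate is 2/9.

(1/9, 2/3, 2/9)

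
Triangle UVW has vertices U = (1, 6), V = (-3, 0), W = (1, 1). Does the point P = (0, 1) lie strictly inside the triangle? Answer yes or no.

Barycentric coordinates of P: (1/20, 1/4, 7/10).
The three coordinates are positive, positive, positive; a point is interior exactly when all three are positive.

yes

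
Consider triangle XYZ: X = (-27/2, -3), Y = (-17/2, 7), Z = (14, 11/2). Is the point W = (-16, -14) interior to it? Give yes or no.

Barycentric coordinates of W: (129/62, -75/62, 4/31).
The three coordinates are positive, negative, positive; a point is interior exactly when all three are positive.

no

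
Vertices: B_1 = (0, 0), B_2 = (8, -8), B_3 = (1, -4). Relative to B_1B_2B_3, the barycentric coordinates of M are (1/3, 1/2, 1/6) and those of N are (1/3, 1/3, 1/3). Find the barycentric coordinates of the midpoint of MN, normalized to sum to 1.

Since both coordinate triples sum to 1, the midpoint's barycentrics are the componentwise average.
(1/3+1/3)/2 = 1/3; similarly 5/12 and 1/4.

(1/3, 5/12, 1/4)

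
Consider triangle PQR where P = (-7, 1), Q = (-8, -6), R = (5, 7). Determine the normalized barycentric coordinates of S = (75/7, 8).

Signed area of the reference triangle: [PQR] = ½·((-7)·(-6−7) + (-8)·(7−1) + 5·(1−(-6))) = ½·(91 − 48 + 35) = 39.
[SQR] = ½·((75/7)·(-6−7) + (-8)·(7−8) + 5·(8−(-6))) = ½·(-975/7 + 8 + 70) = -429/14, so the P-coordinate is (-429/14)/39 = -11/14.
[PSR] = ½·((-7)·(8−7) + (75/7)·(7−1) + 5·(1−8)) = ½·(-7 + 450/7 − 35) = 78/7, so the Q-coordinate is 2/7.
[PQS] = ½·((-7)·(-6−8) + (-8)·(8−1) + (75/7)·(1−(-6))) = ½·(98 − 56 + 75) = 117/2, so the R-coordinate is 3/2.
Check: -11/14 + 2/7 + 3/2 = 1.

(-11/14, 2/7, 3/2)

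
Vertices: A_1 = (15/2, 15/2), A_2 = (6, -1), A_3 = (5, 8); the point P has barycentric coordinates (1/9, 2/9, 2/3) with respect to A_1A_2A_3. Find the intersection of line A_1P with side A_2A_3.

(21/4, 23/4)

Line A_1P meets A_2A_3 where the A_1-coordinate vanishes; zeroing P's A_1-weight and renormalizing leaves A_2, A_3-weights 2/9 : 2/3 → (1/4, 3/4).
So Q = (1/4)·A_2 + (3/4)·A_3 = (21/4, 23/4).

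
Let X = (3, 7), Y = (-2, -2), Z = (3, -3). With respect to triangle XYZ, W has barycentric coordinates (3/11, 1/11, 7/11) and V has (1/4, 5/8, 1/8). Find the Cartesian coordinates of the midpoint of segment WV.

(213/176, -5/176)

Barycentric coordinates of the midpoint are the average: (23/88, 63/176, 67/176).
Converting: (23/88)·X + (63/176)·Y + (67/176)·Z = (213/176, -5/176).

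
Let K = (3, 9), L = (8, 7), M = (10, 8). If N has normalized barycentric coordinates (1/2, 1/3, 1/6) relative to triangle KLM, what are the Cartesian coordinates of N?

N = (1/2)·K + (1/3)·L + (1/6)·M.
x-coordinate: (1/2)·3 + (1/3)·8 + (1/6)·10 = 35/6.
y-coordinate: (1/2)·9 + (1/3)·7 + (1/6)·8 = 49/6.

(35/6, 49/6)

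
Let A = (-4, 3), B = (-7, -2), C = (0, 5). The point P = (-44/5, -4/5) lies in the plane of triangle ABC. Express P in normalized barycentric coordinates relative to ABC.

(3/2, 2/5, -9/10)

Signed area of the reference triangle: [ABC] = ½·((-4)·(-2−5) + (-7)·(5−3) + 0·(3−(-2))) = ½·(28 − 14 + 0) = 7.
[PBC] = ½·((-44/5)·(-2−5) + (-7)·(5−(-4/5)) + 0·(-4/5−(-2))) = ½·(308/5 − 203/5 + 0) = 21/2, so the A-coordinate is (21/2)/7 = 3/2.
[APC] = ½·((-4)·(-4/5−5) + (-44/5)·(5−3) + 0·(3−(-4/5))) = ½·(116/5 − 88/5 + 0) = 14/5, so the B-coordinate is 2/5.
[ABP] = ½·((-4)·(-2−(-4/5)) + (-7)·(-4/5−3) + (-44/5)·(3−(-2))) = ½·(24/5 + 133/5 − 44) = -63/10, so the C-coordinate is -9/10.
Check: 3/2 + 2/5 − 9/10 = 1.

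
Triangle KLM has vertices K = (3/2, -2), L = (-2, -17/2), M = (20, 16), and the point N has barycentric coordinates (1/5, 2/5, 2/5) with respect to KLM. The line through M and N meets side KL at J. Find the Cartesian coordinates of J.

Line MN meets KL where the M-coordinate vanishes; zeroing N's M-weight and renormalizing leaves K, L-weights 1/5 : 2/5 → (1/3, 2/3).
So J = (1/3)·K + (2/3)·L = (-5/6, -19/3).

(-5/6, -19/3)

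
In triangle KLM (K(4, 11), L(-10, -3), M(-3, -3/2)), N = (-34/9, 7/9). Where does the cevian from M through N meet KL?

Barycentric coordinates of N with respect to KLM: (2/9, 1/3, 4/9).
On side KL the M-coordinate is zero; dropping N's M-weight 4/9 and renormalizing the remaining 2/9 : 1/3 gives weights 2/5, 3/5 on K, L.
J = (2/5)·(4, 11) + (3/5)·(-10, -3) = (-22/5, 13/5).

(-22/5, 13/5)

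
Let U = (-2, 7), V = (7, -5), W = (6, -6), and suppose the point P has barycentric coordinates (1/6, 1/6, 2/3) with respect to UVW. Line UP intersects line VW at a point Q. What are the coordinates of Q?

(31/5, -29/5)

Line UP meets VW where the U-coordinate vanishes; zeroing P's U-weight and renormalizing leaves V, W-weights 1/6 : 2/3 → (1/5, 4/5).
So Q = (1/5)·V + (4/5)·W = (31/5, -29/5).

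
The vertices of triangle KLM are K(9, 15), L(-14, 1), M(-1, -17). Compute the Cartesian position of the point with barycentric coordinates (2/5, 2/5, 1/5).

(-11/5, 3)

N = (2/5)·K + (2/5)·L + (1/5)·M.
x-coordinate: (2/5)·9 + (2/5)·(-14) + (1/5)·(-1) = -11/5.
y-coordinate: (2/5)·15 + (2/5)·1 + (1/5)·(-17) = 3.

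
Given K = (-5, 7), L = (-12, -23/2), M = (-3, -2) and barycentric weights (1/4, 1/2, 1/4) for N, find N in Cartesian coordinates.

(-8, -9/2)

N = (1/4)·K + (1/2)·L + (1/4)·M.
x-coordinate: (1/4)·(-5) + (1/2)·(-12) + (1/4)·(-3) = -8.
y-coordinate: (1/4)·7 + (1/2)·(-23/2) + (1/4)·(-2) = -9/2.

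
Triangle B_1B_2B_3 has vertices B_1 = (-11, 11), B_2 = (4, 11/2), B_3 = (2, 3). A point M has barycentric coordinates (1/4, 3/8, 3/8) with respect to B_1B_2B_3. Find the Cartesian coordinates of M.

M = (1/4)·B_1 + (3/8)·B_2 + (3/8)·B_3.
x-coordinate: (1/4)·(-11) + (3/8)·4 + (3/8)·2 = -1/2.
y-coordinate: (1/4)·11 + (3/8)·(11/2) + (3/8)·3 = 95/16.

(-1/2, 95/16)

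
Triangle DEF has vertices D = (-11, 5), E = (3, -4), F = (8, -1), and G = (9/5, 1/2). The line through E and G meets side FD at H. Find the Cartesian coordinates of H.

(5/3, 1)

Barycentric coordinates of G with respect to DEF: (3/10, 1/10, 3/5).
On side FD the E-coordinate is zero; dropping G's E-weight 1/10 and renormalizing the remaining 3/5 : 3/10 gives weights 2/3, 1/3 on F, D.
H = (2/3)·(8, -1) + (1/3)·(-11, 5) = (5/3, 1).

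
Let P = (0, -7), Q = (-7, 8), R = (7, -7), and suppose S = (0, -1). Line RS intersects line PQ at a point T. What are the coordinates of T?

Barycentric coordinates of S with respect to PQR: (1/5, 2/5, 2/5).
On side PQ the R-coordinate is zero; dropping S's R-weight 2/5 and renormalizing the remaining 1/5 : 2/5 gives weights 1/3, 2/3 on P, Q.
T = (1/3)·(0, -7) + (2/3)·(-7, 8) = (-14/3, 3).

(-14/3, 3)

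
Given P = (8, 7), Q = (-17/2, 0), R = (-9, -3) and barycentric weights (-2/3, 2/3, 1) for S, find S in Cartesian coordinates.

(-20, -23/3)

S = (-2/3)·P + (2/3)·Q + 1·R.
x-coordinate: (-2/3)·8 + (2/3)·(-17/2) + 1·(-9) = -20.
y-coordinate: (-2/3)·7 + (2/3)·0 + 1·(-3) = -23/3.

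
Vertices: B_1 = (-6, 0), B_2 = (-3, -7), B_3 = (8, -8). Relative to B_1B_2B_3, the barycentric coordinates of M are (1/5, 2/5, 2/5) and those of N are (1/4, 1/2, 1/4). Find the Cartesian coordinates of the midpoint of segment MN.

(-1/10, -23/4)

Barycentric coordinates of the midpoint are the average: (9/40, 9/20, 13/40).
Converting: (9/40)·B_1 + (9/20)·B_2 + (13/40)·B_3 = (-1/10, -23/4).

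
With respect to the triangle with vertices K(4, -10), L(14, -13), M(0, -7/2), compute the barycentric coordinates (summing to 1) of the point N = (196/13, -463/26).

(14/13, 10/13, -11/13)

Signed area of the reference triangle: [KLM] = ½·(4·(-13−(-7/2)) + 14·(-7/2−(-10)) + 0·(-10−(-13))) = ½·(-38 + 91 + 0) = 53/2.
[NLM] = ½·((196/13)·(-13−(-7/2)) + 14·(-7/2−(-463/26)) + 0·(-463/26−(-13))) = ½·(-1862/13 + 2604/13 + 0) = 371/13, so the K-coordinate is (371/13)/(53/2) = 14/13.
[KNM] = ½·(4·(-463/26−(-7/2)) + (196/13)·(-7/2−(-10)) + 0·(-10−(-463/26))) = ½·(-744/13 + 98 + 0) = 265/13, so the L-coordinate is 10/13.
[KLN] = ½·(4·(-13−(-463/26)) + 14·(-463/26−(-10)) + (196/13)·(-10−(-13))) = ½·(250/13 − 1421/13 + 588/13) = -583/26, so the M-coordinate is -11/13.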